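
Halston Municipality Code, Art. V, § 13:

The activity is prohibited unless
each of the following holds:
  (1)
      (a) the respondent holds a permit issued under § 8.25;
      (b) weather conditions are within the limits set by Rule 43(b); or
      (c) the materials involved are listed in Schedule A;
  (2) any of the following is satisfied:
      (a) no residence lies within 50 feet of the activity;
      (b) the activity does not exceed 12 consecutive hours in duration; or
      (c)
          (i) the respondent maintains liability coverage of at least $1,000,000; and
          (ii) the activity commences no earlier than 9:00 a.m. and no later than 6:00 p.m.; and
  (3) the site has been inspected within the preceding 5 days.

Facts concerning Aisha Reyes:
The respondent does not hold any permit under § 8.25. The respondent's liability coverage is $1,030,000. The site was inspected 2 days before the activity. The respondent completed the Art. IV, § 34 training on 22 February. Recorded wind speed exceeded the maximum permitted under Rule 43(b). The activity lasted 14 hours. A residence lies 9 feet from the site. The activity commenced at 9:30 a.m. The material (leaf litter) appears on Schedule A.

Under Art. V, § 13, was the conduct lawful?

Yes — lawful.

(a) holds permit — not met.
(b) weather ok — not met.
(c) Schedule A material — met.
So (1) is satisfied (F OR F OR T).
(a) no residence in 50 ft — not met.
(b) ≤ 12 hrs duration — fails.
(i) coverage ≥ $1,000,000 — satisfied.
(ii) start within hours — holds.
So (c) is satisfied (T AND T).
(2): F OR F OR T → true.
(3) site inspected — satisfied.
Overall: T AND T AND T → true.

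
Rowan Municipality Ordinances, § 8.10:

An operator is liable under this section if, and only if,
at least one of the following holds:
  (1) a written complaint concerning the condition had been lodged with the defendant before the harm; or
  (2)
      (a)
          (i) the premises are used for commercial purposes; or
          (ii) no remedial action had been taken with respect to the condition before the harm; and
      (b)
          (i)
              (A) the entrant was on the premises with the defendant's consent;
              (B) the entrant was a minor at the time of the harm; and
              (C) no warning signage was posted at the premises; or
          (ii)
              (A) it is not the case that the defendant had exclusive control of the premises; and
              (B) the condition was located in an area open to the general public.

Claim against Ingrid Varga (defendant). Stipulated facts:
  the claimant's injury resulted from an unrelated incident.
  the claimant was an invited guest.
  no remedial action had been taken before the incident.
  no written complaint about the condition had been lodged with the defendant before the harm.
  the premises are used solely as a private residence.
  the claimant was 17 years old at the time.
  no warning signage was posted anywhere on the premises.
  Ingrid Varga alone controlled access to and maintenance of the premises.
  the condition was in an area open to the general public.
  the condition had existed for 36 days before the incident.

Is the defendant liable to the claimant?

(1) complaint lodged — not met.
(i) commercial use — not met.
(ii) no remedial action — satisfied.
(a): F OR T → true.
(A) consent to enter — holds.
(B) entrant a minor — satisfied.
(C) no signage posted — holds.
(i): T AND T AND T → true.
(A) not (exclusive control) — fails.
(B) public area — satisfied.
(ii): F AND T → false.
(b) = T OR F = true.
(2): T AND T → true.
Overall: F OR T → true.

Yes — liable.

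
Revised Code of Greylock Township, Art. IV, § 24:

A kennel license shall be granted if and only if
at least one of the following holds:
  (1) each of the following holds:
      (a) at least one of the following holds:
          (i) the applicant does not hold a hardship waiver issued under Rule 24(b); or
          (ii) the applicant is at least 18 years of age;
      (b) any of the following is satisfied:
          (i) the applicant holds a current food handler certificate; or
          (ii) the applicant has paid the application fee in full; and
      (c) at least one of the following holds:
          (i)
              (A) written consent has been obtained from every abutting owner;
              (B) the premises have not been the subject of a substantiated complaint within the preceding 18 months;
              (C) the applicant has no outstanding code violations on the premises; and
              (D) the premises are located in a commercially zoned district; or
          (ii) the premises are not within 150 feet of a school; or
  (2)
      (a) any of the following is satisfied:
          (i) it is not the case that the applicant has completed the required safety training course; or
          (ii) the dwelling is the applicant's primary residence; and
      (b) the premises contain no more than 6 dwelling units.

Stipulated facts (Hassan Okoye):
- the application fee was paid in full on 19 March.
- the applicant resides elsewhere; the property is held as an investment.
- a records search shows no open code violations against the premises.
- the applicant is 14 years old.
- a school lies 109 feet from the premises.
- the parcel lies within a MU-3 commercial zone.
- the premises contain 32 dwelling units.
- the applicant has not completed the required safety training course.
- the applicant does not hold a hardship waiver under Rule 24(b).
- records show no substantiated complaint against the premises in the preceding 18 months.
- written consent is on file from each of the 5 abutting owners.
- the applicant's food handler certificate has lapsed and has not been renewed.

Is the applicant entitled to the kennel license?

(i) not (hardship waiver) — satisfied.
(ii) age ≥ 18 — not met.
So (a) is satisfied (T OR F).
(i) food handler cert. — fails.
(ii) fee paid — satisfied.
So (b) is satisfied (F OR T).
(A) all abutters consent — holds.
(B) no complaint in 18 mo. — holds.
(C) no code violations — met.
(D) commercially zoned — satisfied.
(i) = T AND T AND T AND T = true.
(ii) ≥150 ft from school — not met.
So (c) is satisfied (T OR F).
(1): T AND T AND T → true.
(i) not (safety training) — met.
(ii) primary residence — not met.
So (a) is satisfied (T OR F).
(b) ≤ 6 units — not met.
(2): T AND F → false.
Overall: T OR F → true.

Yes — granted.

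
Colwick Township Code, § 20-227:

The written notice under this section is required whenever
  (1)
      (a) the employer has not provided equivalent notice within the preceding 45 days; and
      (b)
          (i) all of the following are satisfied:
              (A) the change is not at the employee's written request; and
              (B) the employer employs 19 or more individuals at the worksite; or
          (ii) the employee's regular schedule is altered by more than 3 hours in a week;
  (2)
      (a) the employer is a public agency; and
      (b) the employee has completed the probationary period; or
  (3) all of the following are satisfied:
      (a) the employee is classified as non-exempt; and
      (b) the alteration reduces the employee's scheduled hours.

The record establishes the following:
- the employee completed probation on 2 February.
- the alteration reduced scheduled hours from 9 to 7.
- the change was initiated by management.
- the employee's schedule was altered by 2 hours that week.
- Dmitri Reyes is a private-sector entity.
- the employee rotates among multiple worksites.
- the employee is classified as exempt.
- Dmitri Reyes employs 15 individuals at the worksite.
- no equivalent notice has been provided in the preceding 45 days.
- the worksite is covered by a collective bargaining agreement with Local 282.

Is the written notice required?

No — not required.

(a) no recent notice — holds.
(A) not employee-requested — holds.
(B) ≥ 19 at site — not met.
(i) = T AND F = false.
(ii) schedule shift > 3h — not satisfied.
(b) = F OR F = false.
(1): T AND F → false.
(a) public agency — not satisfied.
(b) past probation — holds.
So (2) is not satisfied (F AND T).
(a) non-exempt — not satisfied.
(b) hours reduced — satisfied.
So (3) is not satisfied (F AND T).
Overall = F OR F OR F = false.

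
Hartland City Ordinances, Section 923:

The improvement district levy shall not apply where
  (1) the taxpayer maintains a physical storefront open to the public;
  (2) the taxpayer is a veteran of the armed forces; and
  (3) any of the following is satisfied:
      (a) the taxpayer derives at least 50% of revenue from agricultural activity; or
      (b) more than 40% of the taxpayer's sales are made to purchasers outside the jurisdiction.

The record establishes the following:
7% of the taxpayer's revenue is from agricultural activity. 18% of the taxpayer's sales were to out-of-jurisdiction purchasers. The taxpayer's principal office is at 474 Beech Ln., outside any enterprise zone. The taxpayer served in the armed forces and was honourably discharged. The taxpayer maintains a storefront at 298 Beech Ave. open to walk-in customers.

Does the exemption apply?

No — not exempt.

(1) has storefront — met.
(2) veteran — met.
(a) ≥50% agricultural — not met.
(b) >40% out-of-jur. sales — fails.
(3) = F OR F = false.
Overall = T AND T AND F = false.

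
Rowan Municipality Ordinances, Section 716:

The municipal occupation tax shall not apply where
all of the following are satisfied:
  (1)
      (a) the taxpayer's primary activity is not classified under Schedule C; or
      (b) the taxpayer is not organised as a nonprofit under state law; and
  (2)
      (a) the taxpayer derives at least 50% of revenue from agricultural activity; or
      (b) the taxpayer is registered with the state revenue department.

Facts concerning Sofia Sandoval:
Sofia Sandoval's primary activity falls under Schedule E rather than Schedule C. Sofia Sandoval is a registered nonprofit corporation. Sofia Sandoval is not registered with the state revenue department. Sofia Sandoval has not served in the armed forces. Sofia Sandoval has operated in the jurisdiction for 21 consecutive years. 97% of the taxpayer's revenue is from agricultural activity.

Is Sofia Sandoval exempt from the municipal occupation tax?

Yes — exempt.

(a) not (Schedule C activity) — holds.
(b) not (nonprofit) — not met.
(1): T OR F → true.
(a) ≥50% agricultural — satisfied.
(b) state-registered — not satisfied.
(2) = T OR F = true.
Overall: T AND T → true.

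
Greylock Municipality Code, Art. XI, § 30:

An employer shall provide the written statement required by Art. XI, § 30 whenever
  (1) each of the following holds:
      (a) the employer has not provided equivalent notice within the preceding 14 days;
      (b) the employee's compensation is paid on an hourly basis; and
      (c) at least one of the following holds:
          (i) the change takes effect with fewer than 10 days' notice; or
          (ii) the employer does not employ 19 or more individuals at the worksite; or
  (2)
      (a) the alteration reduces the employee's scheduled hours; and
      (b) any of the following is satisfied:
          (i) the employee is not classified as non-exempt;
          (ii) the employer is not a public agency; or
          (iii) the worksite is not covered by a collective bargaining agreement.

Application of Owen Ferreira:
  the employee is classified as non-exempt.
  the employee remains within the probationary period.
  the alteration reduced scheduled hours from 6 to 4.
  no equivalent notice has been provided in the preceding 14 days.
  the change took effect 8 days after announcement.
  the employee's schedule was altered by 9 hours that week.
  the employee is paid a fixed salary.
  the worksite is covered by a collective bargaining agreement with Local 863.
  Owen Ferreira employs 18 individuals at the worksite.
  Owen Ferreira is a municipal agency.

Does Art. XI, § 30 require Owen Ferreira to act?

(a) no recent notice — met.
(b) hourly-paid — not met.
(i) < 10 days' notice — holds.
(ii) not (≥ 19 at site) — holds.
(c): T OR T → true.
(1): T AND F AND T → false.
(a) hours reduced — met.
(i) not (non-exempt) — fails.
(ii) not (public agency) — not met.
(iii) no CBA — fails.
So (b) is not satisfied (F OR F OR F).
(2): T AND F → false.
So Overall is not satisfied (F OR F).

No — not required.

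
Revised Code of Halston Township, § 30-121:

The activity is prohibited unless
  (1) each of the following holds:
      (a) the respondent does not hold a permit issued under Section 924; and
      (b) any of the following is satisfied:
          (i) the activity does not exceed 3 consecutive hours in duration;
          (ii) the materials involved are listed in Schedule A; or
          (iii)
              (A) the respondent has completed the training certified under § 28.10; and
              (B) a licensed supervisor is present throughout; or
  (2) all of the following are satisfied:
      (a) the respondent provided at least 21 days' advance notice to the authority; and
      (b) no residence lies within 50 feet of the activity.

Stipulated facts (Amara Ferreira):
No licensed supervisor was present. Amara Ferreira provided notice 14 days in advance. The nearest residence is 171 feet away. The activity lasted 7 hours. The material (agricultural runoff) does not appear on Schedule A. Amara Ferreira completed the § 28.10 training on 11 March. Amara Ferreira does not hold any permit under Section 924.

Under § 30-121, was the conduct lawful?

(a) not (holds permit) — met.
(i) ≤ 3 hrs duration — fails.
(ii) Schedule A material — not met.
(A) training certified — holds.
(B) supervisor present — fails.
So (iii) is not satisfied (T AND F).
So (b) is not satisfied (F OR F OR F).
(1) = T AND F = false.
(a) ≥21 days' notice — not met.
(b) no residence in 50 ft — satisfied.
(2): F AND T → false.
Overall = F OR F = false.

No — unlawful.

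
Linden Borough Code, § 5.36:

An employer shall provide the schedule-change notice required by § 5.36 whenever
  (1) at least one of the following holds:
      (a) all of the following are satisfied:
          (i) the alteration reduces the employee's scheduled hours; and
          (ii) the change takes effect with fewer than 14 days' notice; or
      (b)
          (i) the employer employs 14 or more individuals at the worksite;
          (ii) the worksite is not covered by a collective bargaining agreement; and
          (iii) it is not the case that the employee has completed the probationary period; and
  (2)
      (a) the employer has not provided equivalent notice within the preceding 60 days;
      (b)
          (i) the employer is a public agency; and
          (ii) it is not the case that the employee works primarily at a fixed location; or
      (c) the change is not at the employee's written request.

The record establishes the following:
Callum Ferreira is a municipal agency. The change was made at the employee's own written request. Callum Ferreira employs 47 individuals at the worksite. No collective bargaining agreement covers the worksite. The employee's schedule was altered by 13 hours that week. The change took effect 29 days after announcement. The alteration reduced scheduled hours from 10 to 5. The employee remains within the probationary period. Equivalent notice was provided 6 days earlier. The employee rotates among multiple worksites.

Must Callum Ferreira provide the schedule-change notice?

(i) hours reduced — satisfied.
(ii) < 14 days' notice — not satisfied.
So (a) is not satisfied (T AND F).
(i) ≥ 14 at site — met.
(ii) no CBA — satisfied.
(iii) not (past probation) — met.
(b) = T AND T AND T = true.
So (1) is satisfied (F OR T).
(a) no recent notice — not met.
(i) public agency — met.
(ii) not (fixed location) — satisfied.
So (b) is satisfied (T AND T).
(c) not employee-requested — not met.
So (2) is satisfied (F OR T OR F).
Overall = T AND T = true.

Yes — required.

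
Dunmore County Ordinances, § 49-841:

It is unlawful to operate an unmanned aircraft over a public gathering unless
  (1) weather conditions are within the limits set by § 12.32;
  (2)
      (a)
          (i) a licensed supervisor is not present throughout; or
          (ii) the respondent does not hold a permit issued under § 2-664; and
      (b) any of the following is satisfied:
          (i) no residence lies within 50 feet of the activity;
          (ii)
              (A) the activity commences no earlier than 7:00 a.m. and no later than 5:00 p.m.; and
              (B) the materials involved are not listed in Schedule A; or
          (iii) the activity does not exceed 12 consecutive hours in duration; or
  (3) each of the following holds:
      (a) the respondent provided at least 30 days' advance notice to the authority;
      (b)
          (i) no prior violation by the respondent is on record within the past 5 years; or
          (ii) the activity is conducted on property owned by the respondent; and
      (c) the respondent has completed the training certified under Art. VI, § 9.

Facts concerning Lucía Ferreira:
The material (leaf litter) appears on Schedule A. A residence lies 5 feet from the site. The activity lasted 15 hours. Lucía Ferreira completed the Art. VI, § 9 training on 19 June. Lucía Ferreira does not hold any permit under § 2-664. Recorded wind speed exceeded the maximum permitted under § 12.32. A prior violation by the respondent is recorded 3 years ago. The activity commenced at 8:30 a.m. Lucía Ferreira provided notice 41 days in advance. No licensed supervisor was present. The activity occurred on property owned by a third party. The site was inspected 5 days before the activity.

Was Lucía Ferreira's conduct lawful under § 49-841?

No — unlawful.

(1) weather ok — not satisfied.
(i) not (supervisor present) — met.
(ii) not (holds permit) — holds.
(a): T OR T → true.
(i) no residence in 50 ft — not met.
(A) start within hours — satisfied.
(B) not (Schedule A material) — not satisfied.
So (ii) is not satisfied (T AND F).
(iii) ≤ 12 hrs duration — fails.
So (b) is not satisfied (F OR F OR F).
So (2) is not satisfied (T AND F).
(a) ≥30 days' notice — holds.
(i) no prior violation — fails.
(ii) own property — not met.
(b) = F OR F = false.
(c) training certified — holds.
(3): T AND F AND T → false.
So Overall is not satisfied (F OR F OR F).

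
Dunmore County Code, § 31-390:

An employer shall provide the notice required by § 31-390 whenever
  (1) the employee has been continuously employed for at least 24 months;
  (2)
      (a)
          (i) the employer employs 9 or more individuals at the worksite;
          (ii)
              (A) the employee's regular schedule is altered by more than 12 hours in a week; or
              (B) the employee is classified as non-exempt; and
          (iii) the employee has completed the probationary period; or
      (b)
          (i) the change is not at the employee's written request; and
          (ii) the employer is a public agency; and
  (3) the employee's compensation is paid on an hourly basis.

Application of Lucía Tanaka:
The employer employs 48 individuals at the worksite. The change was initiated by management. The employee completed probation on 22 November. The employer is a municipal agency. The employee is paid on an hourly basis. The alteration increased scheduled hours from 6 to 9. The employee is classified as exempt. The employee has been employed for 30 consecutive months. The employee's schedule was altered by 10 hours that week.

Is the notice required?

Yes — required.

(1) tenure ≥ 24 mo. — holds.
(i) ≥ 9 at site — satisfied.
(A) schedule shift > 12h — fails.
(B) non-exempt — not met.
(ii) = F OR F = false.
(iii) past probation — holds.
So (a) is not satisfied (T AND F AND T).
(i) not employee-requested — satisfied.
(ii) public agency — holds.
(b): T AND T → true.
So (2) is satisfied (F OR T).
(3) hourly-paid — holds.
Overall = T AND T AND T = true.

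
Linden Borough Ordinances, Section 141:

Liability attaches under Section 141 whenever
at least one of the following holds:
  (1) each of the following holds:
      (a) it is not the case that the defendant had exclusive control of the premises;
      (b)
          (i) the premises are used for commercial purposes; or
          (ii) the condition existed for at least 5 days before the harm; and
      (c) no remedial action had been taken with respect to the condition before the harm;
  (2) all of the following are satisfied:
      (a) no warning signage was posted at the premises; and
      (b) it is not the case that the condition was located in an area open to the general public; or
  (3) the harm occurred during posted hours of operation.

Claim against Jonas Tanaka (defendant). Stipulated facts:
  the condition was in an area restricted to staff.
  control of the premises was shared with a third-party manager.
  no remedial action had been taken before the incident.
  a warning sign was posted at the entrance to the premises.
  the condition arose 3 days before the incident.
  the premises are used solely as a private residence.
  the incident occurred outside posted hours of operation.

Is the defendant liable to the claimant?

(a) not (exclusive control) — met.
(i) commercial use — fails.
(ii) condition ≥5 days old — fails.
(b): F OR F → false.
(c) no remedial action — satisfied.
(1): T AND F AND T → false.
(a) no signage posted — fails.
(b) not (public area) — satisfied.
(2) = F AND T = false.
(3) during posted hours — not met.
Overall = F OR F OR F = false.

No — not liable.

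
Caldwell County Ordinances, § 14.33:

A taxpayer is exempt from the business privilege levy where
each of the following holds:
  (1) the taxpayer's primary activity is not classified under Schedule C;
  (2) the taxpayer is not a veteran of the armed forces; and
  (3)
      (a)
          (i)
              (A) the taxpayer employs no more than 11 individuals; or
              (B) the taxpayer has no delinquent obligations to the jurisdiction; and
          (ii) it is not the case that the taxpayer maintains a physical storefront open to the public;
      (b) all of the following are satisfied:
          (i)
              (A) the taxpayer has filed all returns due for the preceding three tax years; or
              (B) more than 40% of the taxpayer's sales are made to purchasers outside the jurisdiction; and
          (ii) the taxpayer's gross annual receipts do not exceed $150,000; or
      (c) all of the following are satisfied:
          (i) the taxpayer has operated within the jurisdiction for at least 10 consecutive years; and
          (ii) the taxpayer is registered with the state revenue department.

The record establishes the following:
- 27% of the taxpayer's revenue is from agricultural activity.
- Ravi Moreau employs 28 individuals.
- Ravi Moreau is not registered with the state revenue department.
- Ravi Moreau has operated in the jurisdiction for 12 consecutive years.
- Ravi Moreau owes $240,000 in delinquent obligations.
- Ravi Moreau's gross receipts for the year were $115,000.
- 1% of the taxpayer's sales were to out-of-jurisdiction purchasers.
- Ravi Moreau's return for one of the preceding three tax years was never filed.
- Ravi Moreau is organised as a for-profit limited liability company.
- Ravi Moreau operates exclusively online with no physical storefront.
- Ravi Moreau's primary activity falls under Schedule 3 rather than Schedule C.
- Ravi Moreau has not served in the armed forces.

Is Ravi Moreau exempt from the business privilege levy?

No — not exempt.

(1) not (Schedule C activity) — satisfied.
(2) not (veteran) — met.
(A) ≤ 11 employees — fails.
(B) no delinquency — fails.
So (i) is not satisfied (F OR F).
(ii) not (has storefront) — met.
(a): F AND T → false.
(A) returns current — fails.
(B) >40% out-of-jur. sales — fails.
So (i) is not satisfied (F OR F).
(ii) receipts ≤ $150,000 — holds.
So (b) is not satisfied (F AND T).
(i) ≥ 10 yrs in jurisdiction — met.
(ii) state-registered — not met.
(c) = T AND F = false.
(3): F OR F OR F → false.
So Overall is not satisfied (T AND T AND F).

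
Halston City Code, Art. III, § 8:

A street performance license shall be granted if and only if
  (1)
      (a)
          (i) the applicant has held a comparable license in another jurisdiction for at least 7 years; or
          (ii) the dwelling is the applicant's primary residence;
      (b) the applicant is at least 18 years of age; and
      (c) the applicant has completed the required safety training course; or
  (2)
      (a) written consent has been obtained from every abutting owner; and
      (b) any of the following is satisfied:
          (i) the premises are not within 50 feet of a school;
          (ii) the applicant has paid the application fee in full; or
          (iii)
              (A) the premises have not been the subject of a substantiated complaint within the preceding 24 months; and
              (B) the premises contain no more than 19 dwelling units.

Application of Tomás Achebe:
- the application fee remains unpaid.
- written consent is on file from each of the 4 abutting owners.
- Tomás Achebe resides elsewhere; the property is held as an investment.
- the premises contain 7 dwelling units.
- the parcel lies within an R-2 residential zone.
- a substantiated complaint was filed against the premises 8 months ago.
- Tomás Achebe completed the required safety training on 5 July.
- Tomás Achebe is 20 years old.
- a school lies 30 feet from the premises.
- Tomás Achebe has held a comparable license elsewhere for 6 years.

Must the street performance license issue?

No — denied.

(i) prior license ≥ 7 yr — not met.
(ii) primary residence — not satisfied.
(a): F OR F → false.
(b) age ≥ 18 — met.
(c) safety training — met.
So (1) is not satisfied (F AND T AND T).
(a) all abutters consent — holds.
(i) ≥50 ft from school — not met.
(ii) fee paid — fails.
(A) no complaint in 24 mo. — not met.
(B) ≤ 19 units — satisfied.
(iii) = F AND T = false.
So (b) is not satisfied (F OR F OR F).
So (2) is not satisfied (T AND F).
Overall: F OR F → false.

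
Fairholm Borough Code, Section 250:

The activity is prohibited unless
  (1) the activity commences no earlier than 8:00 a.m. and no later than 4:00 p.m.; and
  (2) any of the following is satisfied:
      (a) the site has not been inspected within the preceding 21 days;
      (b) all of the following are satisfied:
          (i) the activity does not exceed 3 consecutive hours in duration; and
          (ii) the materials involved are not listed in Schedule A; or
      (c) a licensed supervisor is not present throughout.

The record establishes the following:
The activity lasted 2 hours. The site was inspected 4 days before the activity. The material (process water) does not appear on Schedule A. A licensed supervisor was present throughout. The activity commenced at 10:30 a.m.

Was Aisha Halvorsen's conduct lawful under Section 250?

(1) start within hours — holds.
(a) not (site inspected) — not met.
(i) ≤ 3 hrs duration — holds.
(ii) not (Schedule A material) — met.
(b): T AND T → true.
(c) not (supervisor present) — not satisfied.
(2) = F OR T OR F = true.
Overall = T AND T = true.

Yes — lawful.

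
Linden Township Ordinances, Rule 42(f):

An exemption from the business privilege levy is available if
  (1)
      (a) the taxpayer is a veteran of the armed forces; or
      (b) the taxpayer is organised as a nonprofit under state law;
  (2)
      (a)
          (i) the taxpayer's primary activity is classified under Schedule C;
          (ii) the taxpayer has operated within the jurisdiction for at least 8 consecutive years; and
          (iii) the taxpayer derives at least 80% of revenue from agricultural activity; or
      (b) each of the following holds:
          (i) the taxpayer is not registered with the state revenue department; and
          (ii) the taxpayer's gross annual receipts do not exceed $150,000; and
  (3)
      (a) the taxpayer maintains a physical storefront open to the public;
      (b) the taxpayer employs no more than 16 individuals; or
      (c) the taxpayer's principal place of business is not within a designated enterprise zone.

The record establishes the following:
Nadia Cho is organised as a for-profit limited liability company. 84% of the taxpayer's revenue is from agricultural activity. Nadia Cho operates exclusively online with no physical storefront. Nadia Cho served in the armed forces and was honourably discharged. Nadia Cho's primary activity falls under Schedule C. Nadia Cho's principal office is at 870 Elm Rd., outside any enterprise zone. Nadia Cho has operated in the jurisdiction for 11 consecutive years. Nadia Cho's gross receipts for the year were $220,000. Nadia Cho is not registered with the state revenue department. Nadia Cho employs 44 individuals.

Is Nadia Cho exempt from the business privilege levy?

Yes — exempt.

(a) veteran — holds.
(b) nonprofit — not met.
So (1) is satisfied (T OR F).
(i) Schedule C activity — satisfied.
(ii) ≥ 8 yrs in jurisdiction — met.
(iii) ≥80% agricultural — satisfied.
So (a) is satisfied (T AND T AND T).
(i) not (state-registered) — holds.
(ii) receipts ≤ $150,000 — fails.
So (b) is not satisfied (T AND F).
(2) = T OR F = true.
(a) has storefront — fails.
(b) ≤ 16 employees — not met.
(c) not (in enterprise zone) — met.
(3): F OR F OR T → true.
Overall = T AND T AND T = true.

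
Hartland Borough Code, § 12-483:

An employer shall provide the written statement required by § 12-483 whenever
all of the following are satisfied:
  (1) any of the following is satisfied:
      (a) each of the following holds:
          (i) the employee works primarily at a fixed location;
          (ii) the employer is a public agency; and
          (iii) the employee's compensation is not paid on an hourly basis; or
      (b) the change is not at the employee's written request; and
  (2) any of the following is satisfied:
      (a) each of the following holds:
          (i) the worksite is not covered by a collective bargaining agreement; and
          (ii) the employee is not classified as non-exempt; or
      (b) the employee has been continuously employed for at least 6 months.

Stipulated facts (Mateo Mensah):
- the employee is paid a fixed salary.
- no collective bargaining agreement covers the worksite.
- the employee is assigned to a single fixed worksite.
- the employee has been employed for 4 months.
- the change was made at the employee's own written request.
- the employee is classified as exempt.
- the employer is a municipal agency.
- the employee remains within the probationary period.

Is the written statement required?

Yes — required.

(i) fixed location — met.
(ii) public agency — holds.
(iii) not (hourly-paid) — satisfied.
So (a) is satisfied (T AND T AND T).
(b) not employee-requested — fails.
(1): T OR F → true.
(i) no CBA — satisfied.
(ii) not (non-exempt) — holds.
(a): T AND T → true.
(b) tenure ≥ 6 mo. — not met.
(2): T OR F → true.
Overall: T AND T → true.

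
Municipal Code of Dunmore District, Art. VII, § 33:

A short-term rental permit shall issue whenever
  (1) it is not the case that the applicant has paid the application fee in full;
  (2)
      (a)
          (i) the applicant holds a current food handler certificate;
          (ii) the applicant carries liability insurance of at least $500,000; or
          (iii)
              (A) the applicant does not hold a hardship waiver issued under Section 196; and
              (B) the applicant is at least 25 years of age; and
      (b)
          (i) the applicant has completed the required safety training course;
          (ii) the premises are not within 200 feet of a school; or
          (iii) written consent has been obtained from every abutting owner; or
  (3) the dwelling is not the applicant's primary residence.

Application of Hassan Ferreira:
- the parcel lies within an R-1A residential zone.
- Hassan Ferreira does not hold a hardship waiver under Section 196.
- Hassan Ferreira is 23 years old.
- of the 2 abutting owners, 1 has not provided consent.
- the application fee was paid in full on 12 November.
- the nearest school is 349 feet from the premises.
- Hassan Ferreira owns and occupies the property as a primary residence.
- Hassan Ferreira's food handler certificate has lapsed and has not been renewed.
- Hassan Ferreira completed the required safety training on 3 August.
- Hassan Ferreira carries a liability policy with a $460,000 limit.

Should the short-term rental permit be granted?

(1) not (fee paid) — fails.
(i) food handler cert. — not satisfied.
(ii) insurance ≥ $500,000 — not met.
(A) not (hardship waiver) — met.
(B) age ≥ 25 — fails.
(iii): T AND F → false.
(a): F OR F OR F → false.
(i) safety training — satisfied.
(ii) ≥200 ft from school — met.
(iii) all abutters consent — not satisfied.
(b): T OR T OR F → true.
So (2) is not satisfied (F AND T).
(3) not (primary residence) — not satisfied.
Overall = F OR F OR F = false.

No — denied.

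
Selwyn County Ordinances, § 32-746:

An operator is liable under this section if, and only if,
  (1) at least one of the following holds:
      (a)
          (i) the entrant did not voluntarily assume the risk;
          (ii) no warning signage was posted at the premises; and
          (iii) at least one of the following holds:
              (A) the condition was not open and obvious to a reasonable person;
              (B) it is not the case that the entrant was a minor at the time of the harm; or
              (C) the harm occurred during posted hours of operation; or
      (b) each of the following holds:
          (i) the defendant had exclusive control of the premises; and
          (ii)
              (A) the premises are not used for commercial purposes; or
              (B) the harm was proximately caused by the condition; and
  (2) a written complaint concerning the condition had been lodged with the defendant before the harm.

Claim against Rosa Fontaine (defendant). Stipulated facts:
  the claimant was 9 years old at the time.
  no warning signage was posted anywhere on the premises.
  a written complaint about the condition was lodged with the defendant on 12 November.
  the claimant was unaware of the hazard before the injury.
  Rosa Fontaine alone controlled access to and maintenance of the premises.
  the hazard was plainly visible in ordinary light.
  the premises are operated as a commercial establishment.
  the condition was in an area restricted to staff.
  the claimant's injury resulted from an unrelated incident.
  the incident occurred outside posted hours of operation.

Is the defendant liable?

(i) no assumed risk — met.
(ii) no signage posted — met.
(A) not open/obvious — not met.
(B) not (entrant a minor) — not satisfied.
(C) during posted hours — not satisfied.
(iii) = F OR F OR F = false.
(a) = T AND T AND F = false.
(i) exclusive control — met.
(A) not (commercial use) — fails.
(B) proximate cause — not met.
So (ii) is not satisfied (F OR F).
So (b) is not satisfied (T AND F).
(1) = F OR F = false.
(2) complaint lodged — satisfied.
Overall = F AND T = false.

No — not liable.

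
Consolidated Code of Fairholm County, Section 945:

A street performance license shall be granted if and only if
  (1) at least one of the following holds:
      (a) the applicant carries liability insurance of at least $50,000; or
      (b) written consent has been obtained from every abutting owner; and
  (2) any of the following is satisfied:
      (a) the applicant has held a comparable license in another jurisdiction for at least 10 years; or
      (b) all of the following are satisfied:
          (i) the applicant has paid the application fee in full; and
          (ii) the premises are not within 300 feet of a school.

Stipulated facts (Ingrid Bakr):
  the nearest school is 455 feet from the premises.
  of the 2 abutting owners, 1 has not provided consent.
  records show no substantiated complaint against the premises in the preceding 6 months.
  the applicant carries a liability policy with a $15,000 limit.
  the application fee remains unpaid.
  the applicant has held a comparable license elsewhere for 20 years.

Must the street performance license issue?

No — denied.

(a) insurance ≥ $50,000 — fails.
(b) all abutters consent — not satisfied.
(1) = F OR F = false.
(a) prior license ≥ 10 yr — holds.
(i) fee paid — not satisfied.
(ii) ≥300 ft from school — met.
(b) = F AND T = false.
(2) = T OR F = true.
Overall = F AND T = false.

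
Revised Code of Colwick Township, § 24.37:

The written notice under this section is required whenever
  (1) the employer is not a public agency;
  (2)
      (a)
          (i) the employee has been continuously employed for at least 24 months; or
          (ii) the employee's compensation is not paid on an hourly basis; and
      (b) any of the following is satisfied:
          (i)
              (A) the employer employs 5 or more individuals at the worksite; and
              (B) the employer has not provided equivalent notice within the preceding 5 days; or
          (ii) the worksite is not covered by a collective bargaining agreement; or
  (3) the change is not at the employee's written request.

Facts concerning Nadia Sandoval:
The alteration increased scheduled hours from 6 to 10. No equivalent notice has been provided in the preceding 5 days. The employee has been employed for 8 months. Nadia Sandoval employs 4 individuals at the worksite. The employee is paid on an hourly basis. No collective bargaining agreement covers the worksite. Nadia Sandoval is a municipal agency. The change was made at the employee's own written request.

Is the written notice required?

(1) not (public agency) — not satisfied.
(i) tenure ≥ 24 mo. — not met.
(ii) not (hourly-paid) — not met.
So (a) is not satisfied (F OR F).
(A) ≥ 5 at site — not satisfied.
(B) no recent notice — met.
So (i) is not satisfied (F AND T).
(ii) no CBA — met.
(b) = F OR T = true.
So (2) is not satisfied (F AND T).
(3) not employee-requested — fails.
So Overall is not satisfied (F OR F OR F).

No — not required.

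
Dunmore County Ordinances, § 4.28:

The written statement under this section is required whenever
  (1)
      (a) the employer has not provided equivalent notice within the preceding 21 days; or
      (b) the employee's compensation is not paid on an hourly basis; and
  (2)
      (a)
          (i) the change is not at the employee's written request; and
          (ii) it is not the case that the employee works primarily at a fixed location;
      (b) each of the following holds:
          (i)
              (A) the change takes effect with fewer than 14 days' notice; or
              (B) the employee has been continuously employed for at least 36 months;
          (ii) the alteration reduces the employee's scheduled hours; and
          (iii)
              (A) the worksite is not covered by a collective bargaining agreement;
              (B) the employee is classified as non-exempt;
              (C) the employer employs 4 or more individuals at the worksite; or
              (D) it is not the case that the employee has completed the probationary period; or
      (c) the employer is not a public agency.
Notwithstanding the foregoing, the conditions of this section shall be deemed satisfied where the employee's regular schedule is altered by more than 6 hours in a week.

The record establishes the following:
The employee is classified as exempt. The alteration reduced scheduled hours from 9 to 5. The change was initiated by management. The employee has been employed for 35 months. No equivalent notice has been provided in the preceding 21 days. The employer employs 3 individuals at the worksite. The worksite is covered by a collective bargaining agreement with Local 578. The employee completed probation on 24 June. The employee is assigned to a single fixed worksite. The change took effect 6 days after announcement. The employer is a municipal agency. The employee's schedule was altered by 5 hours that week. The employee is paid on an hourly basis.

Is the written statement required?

(a) no recent notice — holds.
(b) not (hourly-paid) — not satisfied.
(1): T OR F → true.
(i) not employee-requested — met.
(ii) not (fixed location) — not met.
(a): T AND F → false.
(A) < 14 days' notice — met.
(B) tenure ≥ 36 mo. — not satisfied.
So (i) is satisfied (T OR F).
(ii) hours reduced — met.
(A) no CBA — fails.
(B) non-exempt — fails.
(C) ≥ 4 at site — not satisfied.
(D) not (past probation) — fails.
So (iii) is not satisfied (F OR F OR F OR F).
So (b) is not satisfied (T AND T AND F).
(c) not (public agency) — not satisfied.
(2): F OR F OR F → false.
Overall: T AND F → false.
Exception (schedule shift > 6h) — not satisfied.
Result: main false OR exception false → false.

No — not required.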